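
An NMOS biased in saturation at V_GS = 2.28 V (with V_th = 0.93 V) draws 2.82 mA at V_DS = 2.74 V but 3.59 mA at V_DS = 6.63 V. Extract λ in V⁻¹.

With V_GS fixed, I_D ∝ (1 + λ V_DS) in saturation, so I_D2/I_D1 = (1 + λ V_DS2)/(1 + λ V_DS1).
3.59/2.82 = 1.273 = (1 + 6.63 λ)/(1 + 2.74 λ).
Solving: λ (I_D1 V_DS2 − I_D2 V_DS1) = I_D2 − I_D1, so λ = (3.59 − 2.82) / (2.82 × 6.63 − 3.59 × 2.74) = 0.77 / 8.86 = 0.0869 V⁻¹.

λ = 0.0869 V⁻¹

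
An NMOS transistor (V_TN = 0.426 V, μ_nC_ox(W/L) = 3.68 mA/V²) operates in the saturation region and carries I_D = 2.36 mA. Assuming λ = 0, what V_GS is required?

In saturation I_D = ½ k_n (V_GS − V_TN)², so V_GS − V_TN = √(2 I_D / k_n) = √(2 × 2.36 / 3.68) = 1.13 V.
V_GS = 0.426 + 1.13 = 1.56 V.

V_GS = 1.56 V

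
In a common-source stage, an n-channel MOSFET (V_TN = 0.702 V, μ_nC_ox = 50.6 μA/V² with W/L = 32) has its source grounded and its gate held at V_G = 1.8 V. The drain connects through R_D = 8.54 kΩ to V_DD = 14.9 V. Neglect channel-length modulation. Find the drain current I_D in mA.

V_GS = V_G = 1.8 V, so V_ov = 1.8 − 0.702 = 1.1 V.
k_n = μ_nC_ox · (W/L) = 1.619 mA/V².
Assume saturation: I_D = ½ k_n V_ov² = 0.5 × 1.619 × 1.1² = 0.976 mA, giving V_DS = V_DD − I_D R_D = 14.9 − 0.976 × 8.54 = 6.56 V.
V_DS = 6.56 V ≥ V_ov = 1.1 V, confirming saturation.

I_D = 0.976 mA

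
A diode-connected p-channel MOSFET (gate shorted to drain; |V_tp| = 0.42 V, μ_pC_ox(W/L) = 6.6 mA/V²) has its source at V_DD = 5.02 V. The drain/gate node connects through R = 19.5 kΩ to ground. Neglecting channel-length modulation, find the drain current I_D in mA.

I_D = 0.223 mA

With gate tied to drain, V_SG = V_SD ≥ V_SG − |V_tp|, so the device is in saturation.
KCL at the drain: ½ k_p (V_SG − |V_tp|)² = (V_DD − V_SG)/R.
Let x = V_SG − 0.42. Then 64.3 x² + x − 4.6 = 0, giving x = 0.26 V (positive root), so V_SG = 0.68 V.
I_D = (V_DD − V_SG)/R = (5.02 − 0.68) / 19.5 = 0.223 mA.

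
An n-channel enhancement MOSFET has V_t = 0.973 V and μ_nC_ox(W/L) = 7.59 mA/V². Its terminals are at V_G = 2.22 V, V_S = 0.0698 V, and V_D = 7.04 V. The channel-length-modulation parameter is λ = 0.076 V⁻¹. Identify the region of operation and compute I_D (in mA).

V_GS = V_G − V_S = 2.22 − 0.0698 = 2.15 V; V_DS = V_D − V_S = 7.04 − 0.0698 = 6.97 V.
V_ov = V_GS − V_t = 2.15 − 0.973 = 1.18 V.
Since V_DS = 6.97 V ≥ V_ov = 1.18 V, the device is in saturation.
I_D = ½ k_n V_ov² (1 + λ V_DS) = 0.5 × 7.59 × 1.18² × (1 + 0.076 × 6.97) = 8.05 mA.

Saturation; I_D = 8.05 mA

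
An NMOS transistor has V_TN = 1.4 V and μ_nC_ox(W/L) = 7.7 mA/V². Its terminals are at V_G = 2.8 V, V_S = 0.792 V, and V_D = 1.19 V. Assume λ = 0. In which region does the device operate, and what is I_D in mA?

V_GS = V_G − V_S = 2.8 − 0.792 = 2.01 V; V_DS = V_D − V_S = 1.19 − 0.792 = 0.398 V.
V_ov = V_GS − V_TN = 2.01 − 1.4 = 0.608 V.
Since V_DS = 0.398 V < V_ov = 0.608 V, the device is in the triode region.
I_D = k_n [V_ov · V_DS − ½ V_DS²] = 7.7 × [0.608 × 0.398 − 0.5 × 0.398²] = 1.25 mA.

Triode; I_D = 1.25 mA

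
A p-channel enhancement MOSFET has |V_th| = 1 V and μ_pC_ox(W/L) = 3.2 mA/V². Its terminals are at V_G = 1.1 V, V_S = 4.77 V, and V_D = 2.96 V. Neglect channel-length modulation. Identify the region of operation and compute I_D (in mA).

Triode; I_D = 10.2 mA

V_SG = V_S − V_G = 4.77 − 1.1 = 3.67 V; V_SD = V_S − V_D = 4.77 − 2.96 = 1.81 V.
V_ov = V_SG − |V_th| = 3.67 − 1 = 2.67 V.
Since V_SD = 1.81 V < V_ov = 2.67 V, the device is in the triode region.
I_D = k_p [V_ov · V_SD − ½ V_SD²] = 3.2 × [2.67 × 1.81 − 0.5 × 1.81²] = 10.2 mA.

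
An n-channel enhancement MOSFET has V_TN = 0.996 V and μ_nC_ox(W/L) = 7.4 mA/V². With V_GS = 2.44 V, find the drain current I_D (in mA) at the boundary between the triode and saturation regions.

I_D = 7.72 mA

At the boundary V_DS = V_ov = V_GS − V_TN = 2.44 − 0.996 = 1.44 V.
I_D = ½ k_n V_ov² = 0.5 × 7.4 × 1.44² = 7.72 mA.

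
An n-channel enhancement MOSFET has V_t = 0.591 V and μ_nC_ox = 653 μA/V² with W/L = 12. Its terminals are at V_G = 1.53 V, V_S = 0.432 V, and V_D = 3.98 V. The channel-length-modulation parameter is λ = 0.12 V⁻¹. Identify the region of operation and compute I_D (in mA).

Saturation; I_D = 1.44 mA

V_GS = V_G − V_S = 1.53 − 0.432 = 1.1 V; V_DS = V_D − V_S = 3.98 − 0.432 = 3.55 V.
k_n = μ_nC_ox · (W/L) = 7.836 mA/V².
V_ov = V_GS − V_t = 1.1 − 0.591 = 0.507 V.
Since V_DS = 3.55 V ≥ V_ov = 0.507 V, the device is in saturation.
I_D = ½ k_n V_ov² (1 + λ V_DS) = 0.5 × 7.836 × 0.507² × (1 + 0.12 × 3.55) = 1.44 mA.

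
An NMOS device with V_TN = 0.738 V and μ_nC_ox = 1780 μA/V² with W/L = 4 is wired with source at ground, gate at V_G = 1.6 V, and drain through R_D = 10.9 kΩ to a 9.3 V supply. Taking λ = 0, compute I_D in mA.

V_GS = V_G = 1.6 V, so V_ov = 1.6 − 0.738 = 0.862 V.
k_n = μ_nC_ox · (W/L) = 7.12 mA/V².
Assume saturation: I_D = ½ k_n V_ov² = 0.5 × 7.12 × 0.862² = 2.65 mA, giving V_DS = V_DD − I_D R_D = 9.3 − 2.65 × 10.9 = -19.5 V.
But -19.5 V < V_ov = 0.862 V, so the device is actually in triode.
In triode I_D = k_n[V_ov V_DS − ½ V_DS²] and I_D = (V_DD − V_DS)/R_D. Equating: 38.8 V_DS² − 67.9 V_DS + 9.3 = 0, giving V_DS = 0.15 V (the root below V_ov).
I_D = (9.3 − 0.15) / 10.9 = 0.839 mA.

I_D = 0.839 mA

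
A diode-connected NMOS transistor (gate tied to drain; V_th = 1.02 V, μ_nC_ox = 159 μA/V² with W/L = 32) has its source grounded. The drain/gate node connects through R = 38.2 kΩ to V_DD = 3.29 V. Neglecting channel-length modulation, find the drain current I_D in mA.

I_D = 0.0556 mA

With gate tied to drain, V_GS = V_DS ≥ V_GS − V_th, so the device is in saturation.
k_n = μ_nC_ox · (W/L) = 5.088 mA/V².
KCL at the drain: ½ k_n (V_GS − V_th)² = (V_DD − V_GS)/R.
Let x = V_GS − 1.02. Then 97.2 x² + x − 2.27 = 0, giving x = 0.148 V (positive root), so V_GS = 1.17 V.
I_D = (V_DD − V_GS)/R = (3.29 − 1.17) / 38.2 = 0.0556 mA.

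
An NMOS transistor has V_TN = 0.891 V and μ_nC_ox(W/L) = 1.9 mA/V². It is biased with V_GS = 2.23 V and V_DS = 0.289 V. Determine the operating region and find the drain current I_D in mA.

V_ov = V_GS − V_TN = 2.23 − 0.891 = 1.34 V.
Since V_DS = 0.289 V < V_ov = 1.34 V, the device is in the triode region.
I_D = k_n [V_ov · V_DS − ½ V_DS²] = 1.9 × [1.34 × 0.289 − 0.5 × 0.289²] = 0.656 mA.

Triode; I_D = 0.656 mA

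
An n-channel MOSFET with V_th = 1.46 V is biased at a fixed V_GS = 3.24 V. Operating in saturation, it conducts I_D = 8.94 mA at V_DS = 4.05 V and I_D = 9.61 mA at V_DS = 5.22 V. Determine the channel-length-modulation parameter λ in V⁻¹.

λ = 0.0865 V⁻¹

With V_GS fixed, I_D ∝ (1 + λ V_DS) in saturation, so I_D2/I_D1 = (1 + λ V_DS2)/(1 + λ V_DS1).
9.61/8.94 = 1.075 = (1 + 5.22 λ)/(1 + 4.05 λ).
Solving: λ (I_D1 V_DS2 − I_D2 V_DS1) = I_D2 − I_D1, so λ = (9.61 − 8.94) / (8.94 × 5.22 − 9.61 × 4.05) = 0.67 / 7.75 = 0.0865 V⁻¹.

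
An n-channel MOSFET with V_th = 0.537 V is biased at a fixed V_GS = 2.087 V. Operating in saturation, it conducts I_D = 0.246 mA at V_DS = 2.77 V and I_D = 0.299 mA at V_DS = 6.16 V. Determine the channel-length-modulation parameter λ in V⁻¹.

With V_GS fixed, I_D ∝ (1 + λ V_DS) in saturation, so I_D2/I_D1 = (1 + λ V_DS2)/(1 + λ V_DS1).
0.299/0.246 = 1.215 = (1 + 6.16 λ)/(1 + 2.77 λ).
Solving: λ (I_D1 V_DS2 − I_D2 V_DS1) = I_D2 − I_D1, so λ = (0.299 − 0.246) / (0.246 × 6.16 − 0.299 × 2.77) = 0.053 / 0.687 = 0.0771 V⁻¹.

λ = 0.0771 V⁻¹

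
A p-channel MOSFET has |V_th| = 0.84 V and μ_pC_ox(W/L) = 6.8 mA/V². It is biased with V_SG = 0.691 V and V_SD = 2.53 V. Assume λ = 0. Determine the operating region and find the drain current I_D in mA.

Cutoff; I_D = 0 mA

V_SG = 0.691 V < |V_th| = 0.84 V, so the transistor is in cutoff.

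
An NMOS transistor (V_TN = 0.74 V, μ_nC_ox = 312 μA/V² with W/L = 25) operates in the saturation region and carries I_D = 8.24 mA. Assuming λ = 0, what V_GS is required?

k_n = μ_nC_ox · (W/L) = 7.8 mA/V².
In saturation I_D = ½ k_n (V_GS − V_TN)², so V_GS − V_TN = √(2 I_D / k_n) = √(2 × 8.24 / 7.8) = 1.45 V.
V_GS = 0.74 + 1.45 = 2.19 V.

V_GS = 2.19 V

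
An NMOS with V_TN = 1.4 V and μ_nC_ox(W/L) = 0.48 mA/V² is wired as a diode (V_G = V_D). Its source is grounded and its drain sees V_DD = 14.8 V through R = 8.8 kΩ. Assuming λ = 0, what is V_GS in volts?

With gate tied to drain, V_GS = V_DS ≥ V_GS − V_TN, so the device is in saturation.
KCL at the drain: ½ k_n (V_GS − V_TN)² = (V_DD − V_GS)/R.
Let x = V_GS − 1.4. Then 2.11 x² + x − 13.4 = 0, giving x = 2.29 V (positive root), so V_GS = 3.69 V.
I_D = (V_DD − V_GS)/R = (14.8 − 3.69) / 8.8 = 1.26 mA.

V_GS = 3.69 V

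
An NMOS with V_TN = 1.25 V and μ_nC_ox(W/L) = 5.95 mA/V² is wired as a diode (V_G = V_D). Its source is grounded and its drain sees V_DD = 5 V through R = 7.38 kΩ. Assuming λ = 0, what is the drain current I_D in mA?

With gate tied to drain, V_GS = V_DS ≥ V_GS − V_TN, so the device is in saturation.
KCL at the drain: ½ k_n (V_GS − V_TN)² = (V_DD − V_GS)/R.
Let x = V_GS − 1.25. Then 22 x² + x − 3.75 = 0, giving x = 0.391 V (positive root), so V_GS = 1.64 V.
I_D = (V_DD − V_GS)/R = (5 − 1.64) / 7.38 = 0.455 mA.

I_D = 0.455 mA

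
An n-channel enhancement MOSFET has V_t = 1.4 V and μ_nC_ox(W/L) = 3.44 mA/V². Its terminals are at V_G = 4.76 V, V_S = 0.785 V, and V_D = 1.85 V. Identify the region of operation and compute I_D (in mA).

V_GS = V_G − V_S = 4.76 − 0.785 = 3.97 V; V_DS = V_D − V_S = 1.85 − 0.785 = 1.06 V.
V_ov = V_GS − V_t = 3.97 − 1.4 = 2.57 V.
Since V_DS = 1.06 V < V_ov = 2.57 V, the device is in the triode region.
I_D = k_n [V_ov · V_DS − ½ V_DS²] = 3.44 × [2.57 × 1.06 − 0.5 × 1.06²] = 7.48 mA.

Triode; I_D = 7.48 mA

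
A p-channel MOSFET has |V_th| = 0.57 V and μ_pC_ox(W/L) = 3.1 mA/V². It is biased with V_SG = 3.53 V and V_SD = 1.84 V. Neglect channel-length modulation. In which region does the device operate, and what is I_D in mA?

V_ov = V_SG − |V_th| = 3.53 − 0.57 = 2.96 V.
Since V_SD = 1.84 V < V_ov = 2.96 V, the device is in the triode region.
I_D = k_p [V_ov · V_SD − ½ V_SD²] = 3.1 × [2.96 × 1.84 − 0.5 × 1.84²] = 11.6 mA.

Triode; I_D = 11.6 mA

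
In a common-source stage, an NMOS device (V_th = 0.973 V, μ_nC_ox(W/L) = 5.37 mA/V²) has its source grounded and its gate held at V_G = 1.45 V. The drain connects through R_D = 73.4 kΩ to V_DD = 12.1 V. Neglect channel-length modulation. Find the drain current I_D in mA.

I_D = 0.164 mA

V_GS = V_G = 1.45 V, so V_ov = 1.45 − 0.973 = 0.477 V.
Assume saturation: I_D = ½ k_n V_ov² = 0.5 × 5.37 × 0.477² = 0.611 mA, giving V_DS = V_DD − I_D R_D = 12.1 − 0.611 × 73.4 = -32.7 V.
But -32.7 V < V_ov = 0.477 V, so the device is actually in triode.
In triode I_D = k_n[V_ov V_DS − ½ V_DS²] and I_D = (V_DD − V_DS)/R_D. Equating: 197 V_DS² − 189 V_DS + 12.1 = 0, giving V_DS = 0.069 V (the root below V_ov).
I_D = (12.1 − 0.069) / 73.4 = 0.164 mA.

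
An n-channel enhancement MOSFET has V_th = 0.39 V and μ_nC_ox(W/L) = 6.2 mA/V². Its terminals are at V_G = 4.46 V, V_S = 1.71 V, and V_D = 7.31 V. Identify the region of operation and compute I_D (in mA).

Saturation; I_D = 17.3 mA

V_GS = V_G − V_S = 4.46 − 1.71 = 2.75 V; V_DS = V_D − V_S = 7.31 − 1.71 = 5.6 V.
V_ov = V_GS − V_th = 2.75 − 0.39 = 2.36 V.
Since V_DS = 5.6 V ≥ V_ov = 2.36 V, the device is in saturation.
I_D = ½ k_n V_ov² = 0.5 × 6.2 × 2.36² = 17.3 mA.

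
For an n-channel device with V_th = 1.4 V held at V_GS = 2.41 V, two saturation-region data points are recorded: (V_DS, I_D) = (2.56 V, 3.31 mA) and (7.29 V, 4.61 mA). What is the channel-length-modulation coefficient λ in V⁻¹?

With V_GS fixed, I_D ∝ (1 + λ V_DS) in saturation, so I_D2/I_D1 = (1 + λ V_DS2)/(1 + λ V_DS1).
4.61/3.31 = 1.393 = (1 + 7.29 λ)/(1 + 2.56 λ).
Solving: λ (I_D1 V_DS2 − I_D2 V_DS1) = I_D2 − I_D1, so λ = (4.61 − 3.31) / (3.31 × 7.29 − 4.61 × 2.56) = 1.3 / 12.3 = 0.105 V⁻¹.

λ = 0.105 V⁻¹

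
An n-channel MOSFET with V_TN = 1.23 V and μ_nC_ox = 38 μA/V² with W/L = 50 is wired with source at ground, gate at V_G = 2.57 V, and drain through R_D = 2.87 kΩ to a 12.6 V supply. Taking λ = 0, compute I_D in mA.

I_D = 1.71 mA

V_GS = V_G = 2.57 V, so V_ov = 2.57 − 1.23 = 1.34 V.
k_n = μ_nC_ox · (W/L) = 1.9 mA/V².
Assume saturation: I_D = ½ k_n V_ov² = 0.5 × 1.9 × 1.34² = 1.71 mA, giving V_DS = V_DD − I_D R_D = 12.6 − 1.71 × 2.87 = 7.7 V.
V_DS = 7.7 V ≥ V_ov = 1.34 V, confirming saturation.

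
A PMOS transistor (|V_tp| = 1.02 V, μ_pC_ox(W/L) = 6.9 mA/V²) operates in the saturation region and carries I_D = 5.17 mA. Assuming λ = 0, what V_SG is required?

In saturation I_D = ½ k_p (V_SG − |V_tp|)², so V_SG − |V_tp| = √(2 I_D / k_p) = √(2 × 5.17 / 6.9) = 1.22 V.
V_SG = 1.02 + 1.22 = 2.24 V.

V_SG = 2.24 V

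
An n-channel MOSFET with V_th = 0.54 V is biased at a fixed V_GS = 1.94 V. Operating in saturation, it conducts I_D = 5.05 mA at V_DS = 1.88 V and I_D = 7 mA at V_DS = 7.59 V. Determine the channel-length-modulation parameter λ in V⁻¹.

λ = 0.0775 V⁻¹

With V_GS fixed, I_D ∝ (1 + λ V_DS) in saturation, so I_D2/I_D1 = (1 + λ V_DS2)/(1 + λ V_DS1).
7/5.05 = 1.386 = (1 + 7.59 λ)/(1 + 1.88 λ).
Solving: λ (I_D1 V_DS2 − I_D2 V_DS1) = I_D2 − I_D1, so λ = (7 − 5.05) / (5.05 × 7.59 − 7 × 1.88) = 1.95 / 25.2 = 0.0775 V⁻¹.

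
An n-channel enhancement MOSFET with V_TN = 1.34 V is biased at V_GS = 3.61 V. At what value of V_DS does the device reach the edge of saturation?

The boundary between triode and saturation is V_DS = V_GS − V_TN = V_ov.
V_ov = 3.61 − 1.34 = 2.27 V.

V_DS,sat = 2.27 V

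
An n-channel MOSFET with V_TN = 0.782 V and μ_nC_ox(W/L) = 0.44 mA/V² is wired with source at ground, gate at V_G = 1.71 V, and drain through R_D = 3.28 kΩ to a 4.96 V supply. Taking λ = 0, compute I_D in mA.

I_D = 0.189 mA

V_GS = V_G = 1.71 V, so V_ov = 1.71 − 0.782 = 0.928 V.
Assume saturation: I_D = ½ k_n V_ov² = 0.5 × 0.44 × 0.928² = 0.189 mA, giving V_DS = V_DD − I_D R_D = 4.96 − 0.189 × 3.28 = 4.34 V.
V_DS = 4.34 V ≥ V_ov = 0.928 V, confirming saturation.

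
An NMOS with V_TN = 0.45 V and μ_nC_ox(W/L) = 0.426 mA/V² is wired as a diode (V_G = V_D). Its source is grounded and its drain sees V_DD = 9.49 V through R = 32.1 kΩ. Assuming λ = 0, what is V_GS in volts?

V_GS = 1.53 V

With gate tied to drain, V_GS = V_DS ≥ V_GS − V_TN, so the device is in saturation.
KCL at the drain: ½ k_n (V_GS − V_TN)² = (V_DD − V_GS)/R.
Let x = V_GS − 0.45. Then 6.84 x² + x − 9.04 = 0, giving x = 1.08 V (positive root), so V_GS = 1.53 V.
I_D = (V_DD − V_GS)/R = (9.49 − 1.53) / 32.1 = 0.248 mA.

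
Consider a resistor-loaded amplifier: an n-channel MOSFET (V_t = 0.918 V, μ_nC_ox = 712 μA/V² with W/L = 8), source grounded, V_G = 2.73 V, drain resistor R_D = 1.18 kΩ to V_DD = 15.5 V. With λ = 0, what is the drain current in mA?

I_D = 9.35 mA

V_GS = V_G = 2.73 V, so V_ov = 2.73 − 0.918 = 1.81 V.
k_n = μ_nC_ox · (W/L) = 5.696 mA/V².
Assume saturation: I_D = ½ k_n V_ov² = 0.5 × 5.696 × 1.81² = 9.35 mA, giving V_DS = V_DD − I_D R_D = 15.5 − 9.35 × 1.18 = 4.47 V.
V_DS = 4.47 V ≥ V_ov = 1.81 V, confirming saturation.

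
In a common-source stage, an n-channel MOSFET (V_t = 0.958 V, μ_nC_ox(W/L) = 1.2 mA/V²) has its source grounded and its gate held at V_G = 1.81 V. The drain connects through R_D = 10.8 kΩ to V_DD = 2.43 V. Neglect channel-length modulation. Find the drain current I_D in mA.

V_GS = V_G = 1.81 V, so V_ov = 1.81 − 0.958 = 0.852 V.
Assume saturation: I_D = ½ k_n V_ov² = 0.5 × 1.2 × 0.852² = 0.436 mA, giving V_DS = V_DD − I_D R_D = 2.43 − 0.436 × 10.8 = -2.27 V.
But -2.27 V < V_ov = 0.852 V, so the device is actually in triode.
In triode I_D = k_n[V_ov V_DS − ½ V_DS²] and I_D = (V_DD − V_DS)/R_D. Equating: 6.48 V_DS² − 12.04 V_DS + 2.43 = 0, giving V_DS = 0.23 V (the root below V_ov).
I_D = (2.43 − 0.23) / 10.8 = 0.204 mA.

I_D = 0.204 mA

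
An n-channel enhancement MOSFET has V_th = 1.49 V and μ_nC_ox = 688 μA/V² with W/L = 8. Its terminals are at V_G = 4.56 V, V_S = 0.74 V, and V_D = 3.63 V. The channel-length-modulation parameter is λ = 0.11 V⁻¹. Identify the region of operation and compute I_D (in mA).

V_GS = V_G − V_S = 4.56 − 0.74 = 3.82 V; V_DS = V_D − V_S = 3.63 − 0.74 = 2.89 V.
k_n = μ_nC_ox · (W/L) = 5.504 mA/V².
V_ov = V_GS − V_th = 3.82 − 1.49 = 2.33 V.
Since V_DS = 2.89 V ≥ V_ov = 2.33 V, the device is in saturation.
I_D = ½ k_n V_ov² (1 + λ V_DS) = 0.5 × 5.504 × 2.33² × (1 + 0.11 × 2.89) = 19.7 mA.

Saturation; I_D = 19.7 mA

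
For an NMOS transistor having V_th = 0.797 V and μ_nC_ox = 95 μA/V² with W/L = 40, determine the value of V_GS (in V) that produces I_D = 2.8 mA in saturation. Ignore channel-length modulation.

k_n = μ_nC_ox · (W/L) = 3.8 mA/V².
In saturation I_D = ½ k_n (V_GS − V_th)², so V_GS − V_th = √(2 I_D / k_n) = √(2 × 2.8 / 3.8) = 1.21 V.
V_GS = 0.797 + 1.21 = 2.01 V.

V_GS = 2.01 V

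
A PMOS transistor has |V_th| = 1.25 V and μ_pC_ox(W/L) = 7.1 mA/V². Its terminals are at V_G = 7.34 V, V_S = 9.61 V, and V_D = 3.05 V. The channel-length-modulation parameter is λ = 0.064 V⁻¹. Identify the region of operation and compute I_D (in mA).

V_SG = V_S − V_G = 9.61 − 7.34 = 2.27 V; V_SD = V_S − V_D = 9.61 − 3.05 = 6.56 V.
V_ov = V_SG − |V_th| = 2.27 − 1.25 = 1.02 V.
Since V_SD = 6.56 V ≥ V_ov = 1.02 V, the device is in saturation.
I_D = ½ k_p V_ov² (1 + λ V_SD) = 0.5 × 7.1 × 1.02² × (1 + 0.064 × 6.56) = 5.24 mA.

Saturation; I_D = 5.24 mA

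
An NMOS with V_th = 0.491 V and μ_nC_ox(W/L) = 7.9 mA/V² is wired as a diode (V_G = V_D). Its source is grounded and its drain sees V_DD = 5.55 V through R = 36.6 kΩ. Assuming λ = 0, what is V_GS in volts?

With gate tied to drain, V_GS = V_DS ≥ V_GS − V_th, so the device is in saturation.
KCL at the drain: ½ k_n (V_GS − V_th)² = (V_DD − V_GS)/R.
Let x = V_GS − 0.491. Then 145 x² + x − 5.059 = 0, giving x = 0.184 V (positive root), so V_GS = 0.675 V.
I_D = (V_DD − V_GS)/R = (5.55 − 0.675) / 36.6 = 0.133 mA.

V_GS = 0.675 V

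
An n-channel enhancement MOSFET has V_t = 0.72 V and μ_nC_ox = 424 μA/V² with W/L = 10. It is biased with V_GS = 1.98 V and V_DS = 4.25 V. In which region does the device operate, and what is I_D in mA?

Saturation; I_D = 3.37 mA

k_n = μ_nC_ox · (W/L) = 4.24 mA/V².
V_ov = V_GS − V_t = 1.98 − 0.72 = 1.26 V.
Since V_DS = 4.25 V ≥ V_ov = 1.26 V, the device is in saturation.
I_D = ½ k_n V_ov² = 0.5 × 4.24 × 1.26² = 3.37 mA.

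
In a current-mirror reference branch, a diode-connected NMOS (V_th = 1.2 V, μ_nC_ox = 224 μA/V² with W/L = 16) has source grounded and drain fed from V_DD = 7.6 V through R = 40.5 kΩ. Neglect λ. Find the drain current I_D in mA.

With gate tied to drain, V_GS = V_DS ≥ V_GS − V_th, so the device is in saturation.
k_n = μ_nC_ox · (W/L) = 3.584 mA/V².
KCL at the drain: ½ k_n (V_GS − V_th)² = (V_DD − V_GS)/R.
Let x = V_GS − 1.2. Then 72.6 x² + x − 6.4 = 0, giving x = 0.29 V (positive root), so V_GS = 1.49 V.
I_D = (V_DD − V_GS)/R = (7.6 − 1.49) / 40.5 = 0.151 mA.

I_D = 0.151 mA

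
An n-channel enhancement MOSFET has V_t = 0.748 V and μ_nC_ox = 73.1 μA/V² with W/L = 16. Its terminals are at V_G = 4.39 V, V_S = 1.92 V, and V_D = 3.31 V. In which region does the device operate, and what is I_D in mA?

V_GS = V_G − V_S = 4.39 − 1.92 = 2.47 V; V_DS = V_D − V_S = 3.31 − 1.92 = 1.39 V.
k_n = μ_nC_ox · (W/L) = 1.17 mA/V².
V_ov = V_GS − V_t = 2.47 − 0.748 = 1.72 V.
Since V_DS = 1.39 V < V_ov = 1.72 V, the device is in the triode region.
I_D = k_n [V_ov · V_DS − ½ V_DS²] = 1.17 × [1.72 × 1.39 − 0.5 × 1.39²] = 1.67 mA.

Triode; I_D = 1.67 mA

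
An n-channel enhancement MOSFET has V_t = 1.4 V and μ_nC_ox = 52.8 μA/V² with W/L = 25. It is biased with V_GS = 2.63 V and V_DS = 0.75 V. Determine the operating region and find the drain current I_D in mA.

Triode; I_D = 0.846 mA

k_n = μ_nC_ox · (W/L) = 1.32 mA/V².
V_ov = V_GS − V_t = 2.63 − 1.4 = 1.23 V.
Since V_DS = 0.75 V < V_ov = 1.23 V, the device is in the triode region.
I_D = k_n [V_ov · V_DS − ½ V_DS²] = 1.32 × [1.23 × 0.75 − 0.5 × 0.75²] = 0.846 mA.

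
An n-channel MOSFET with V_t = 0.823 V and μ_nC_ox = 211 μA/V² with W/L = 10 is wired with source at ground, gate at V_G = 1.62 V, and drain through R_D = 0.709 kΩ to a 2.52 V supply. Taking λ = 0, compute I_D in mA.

V_GS = V_G = 1.62 V, so V_ov = 1.62 − 0.823 = 0.797 V.
k_n = μ_nC_ox · (W/L) = 2.11 mA/V².
Assume saturation: I_D = ½ k_n V_ov² = 0.5 × 2.11 × 0.797² = 0.67 mA, giving V_DS = V_DD − I_D R_D = 2.52 − 0.67 × 0.709 = 2.04 V.
V_DS = 2.04 V ≥ V_ov = 0.797 V, confirming saturation.

I_D = 0.670 mA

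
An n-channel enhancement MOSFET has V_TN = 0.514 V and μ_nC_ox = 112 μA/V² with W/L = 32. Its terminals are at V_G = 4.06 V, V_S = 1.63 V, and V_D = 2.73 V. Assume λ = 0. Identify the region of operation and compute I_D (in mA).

Triode; I_D = 5.39 mA

V_GS = V_G − V_S = 4.06 − 1.63 = 2.43 V; V_DS = V_D − V_S = 2.73 − 1.63 = 1.1 V.
k_n = μ_nC_ox · (W/L) = 3.584 mA/V².
V_ov = V_GS − V_TN = 2.43 − 0.514 = 1.92 V.
Since V_DS = 1.1 V < V_ov = 1.92 V, the device is in the triode region.
I_D = k_n [V_ov · V_DS − ½ V_DS²] = 3.584 × [1.92 × 1.1 − 0.5 × 1.1²] = 5.39 mA.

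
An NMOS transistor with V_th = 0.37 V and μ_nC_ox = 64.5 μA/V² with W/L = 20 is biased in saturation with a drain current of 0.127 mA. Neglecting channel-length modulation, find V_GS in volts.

V_GS = 0.814 V

k_n = μ_nC_ox · (W/L) = 1.29 mA/V².
In saturation I_D = ½ k_n (V_GS − V_th)², so V_GS − V_th = √(2 I_D / k_n) = √(2 × 0.127 / 1.29) = 0.444 V.
V_GS = 0.37 + 0.444 = 0.814 V.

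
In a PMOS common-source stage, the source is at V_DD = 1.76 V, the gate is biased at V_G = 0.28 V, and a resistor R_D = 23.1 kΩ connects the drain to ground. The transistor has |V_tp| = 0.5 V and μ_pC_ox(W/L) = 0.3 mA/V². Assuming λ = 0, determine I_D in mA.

V_SG = V_DD − V_G = 1.76 − 0.28 = 1.48 V, so V_ov = 1.48 − 0.5 = 0.98 V.
Assume saturation: I_D = ½ k_p V_ov² = 0.5 × 0.3 × 0.98² = 0.144 mA, giving V_SD = V_DD − I_D R_D = 1.76 − 0.144 × 23.1 = -1.57 V.
But -1.57 V < V_ov = 0.98 V, so the device is actually in triode.
In triode I_D = k_p[V_ov V_SD − ½ V_SD²] and I_D = (V_DD − V_SD)/R_D. Equating: 3.47 V_SD² − 7.791 V_SD + 1.76 = 0, giving V_SD = 0.255 V (the root below V_ov).
I_D = (1.76 − 0.255) / 23.1 = 0.0652 mA.

I_D = 0.0652 mA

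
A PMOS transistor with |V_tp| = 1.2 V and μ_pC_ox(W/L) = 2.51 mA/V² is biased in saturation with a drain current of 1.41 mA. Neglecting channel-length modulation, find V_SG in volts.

V_SG = 2.26 V

In saturation I_D = ½ k_p (V_SG − |V_tp|)², so V_SG − |V_tp| = √(2 I_D / k_p) = √(2 × 1.41 / 2.51) = 1.06 V.
V_SG = 1.2 + 1.06 = 2.26 V.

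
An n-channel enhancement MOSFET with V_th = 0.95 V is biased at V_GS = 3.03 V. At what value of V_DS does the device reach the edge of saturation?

The boundary between triode and saturation is V_DS = V_GS − V_th = V_ov.
V_ov = 3.03 − 0.95 = 2.08 V.

V_DS,sat = 2.08 V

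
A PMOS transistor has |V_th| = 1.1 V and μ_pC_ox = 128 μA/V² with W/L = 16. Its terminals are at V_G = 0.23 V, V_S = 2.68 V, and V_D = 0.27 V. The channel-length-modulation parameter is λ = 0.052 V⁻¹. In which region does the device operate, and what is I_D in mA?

Saturation; I_D = 2.10 mA

V_SG = V_S − V_G = 2.68 − 0.23 = 2.45 V; V_SD = V_S − V_D = 2.68 − 0.27 = 2.41 V.
k_p = μ_pC_ox · (W/L) = 2.048 mA/V².
V_ov = V_SG − |V_th| = 2.45 − 1.1 = 1.35 V.
Since V_SD = 2.41 V ≥ V_ov = 1.35 V, the device is in saturation.
I_D = ½ k_p V_ov² (1 + λ V_SD) = 0.5 × 2.048 × 1.35² × (1 + 0.052 × 2.41) = 2.1 mA.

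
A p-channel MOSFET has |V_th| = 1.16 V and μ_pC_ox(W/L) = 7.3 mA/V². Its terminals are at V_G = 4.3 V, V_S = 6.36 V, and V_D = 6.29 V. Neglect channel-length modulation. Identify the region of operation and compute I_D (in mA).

Triode; I_D = 0.442 mA

V_SG = V_S − V_G = 6.36 − 4.3 = 2.06 V; V_SD = V_S − V_D = 6.36 − 6.29 = 0.07 V.
V_ov = V_SG − |V_th| = 2.06 − 1.16 = 0.9 V.
Since V_SD = 0.07 V < V_ov = 0.9 V, the device is in the triode region.
I_D = k_p [V_ov · V_SD − ½ V_SD²] = 7.3 × [0.9 × 0.07 − 0.5 × 0.07²] = 0.442 mA.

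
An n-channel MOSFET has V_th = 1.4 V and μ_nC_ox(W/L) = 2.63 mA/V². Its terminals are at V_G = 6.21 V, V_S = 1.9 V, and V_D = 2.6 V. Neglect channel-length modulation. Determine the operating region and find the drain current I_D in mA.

V_GS = V_G − V_S = 6.21 − 1.9 = 4.31 V; V_DS = V_D − V_S = 2.6 − 1.9 = 0.7 V.
V_ov = V_GS − V_th = 4.31 − 1.4 = 2.91 V.
Since V_DS = 0.7 V < V_ov = 2.91 V, the device is in the triode region.
I_D = k_n [V_ov · V_DS − ½ V_DS²] = 2.63 × [2.91 × 0.7 − 0.5 × 0.7²] = 4.71 mA.

Triode; I_D = 4.71 mA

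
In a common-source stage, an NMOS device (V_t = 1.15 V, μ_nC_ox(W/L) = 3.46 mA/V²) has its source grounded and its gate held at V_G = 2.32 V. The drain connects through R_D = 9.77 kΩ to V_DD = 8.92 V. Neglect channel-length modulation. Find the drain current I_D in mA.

V_GS = V_G = 2.32 V, so V_ov = 2.32 − 1.15 = 1.17 V.
Assume saturation: I_D = ½ k_n V_ov² = 0.5 × 3.46 × 1.17² = 2.37 mA, giving V_DS = V_DD − I_D R_D = 8.92 − 2.37 × 9.77 = -14.2 V.
But -14.2 V < V_ov = 1.17 V, so the device is actually in triode.
In triode I_D = k_n[V_ov V_DS − ½ V_DS²] and I_D = (V_DD − V_DS)/R_D. Equating: 16.9 V_DS² − 40.55 V_DS + 8.92 = 0, giving V_DS = 0.245 V (the root below V_ov).
I_D = (8.92 − 0.245) / 9.77 = 0.888 mA.

I_D = 0.888 mA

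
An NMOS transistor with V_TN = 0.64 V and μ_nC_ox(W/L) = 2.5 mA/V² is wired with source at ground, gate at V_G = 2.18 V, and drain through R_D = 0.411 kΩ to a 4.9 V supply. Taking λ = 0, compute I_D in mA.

V_GS = V_G = 2.18 V, so V_ov = 2.18 − 0.64 = 1.54 V.
Assume saturation: I_D = ½ k_n V_ov² = 0.5 × 2.5 × 1.54² = 2.96 mA, giving V_DS = V_DD − I_D R_D = 4.9 − 2.96 × 0.411 = 3.68 V.
V_DS = 3.68 V ≥ V_ov = 1.54 V, confirming saturation.

I_D = 2.96 mA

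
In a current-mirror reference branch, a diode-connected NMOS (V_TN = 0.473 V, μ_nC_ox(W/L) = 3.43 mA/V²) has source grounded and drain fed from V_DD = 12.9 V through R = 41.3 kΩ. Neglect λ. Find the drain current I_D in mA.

I_D = 0.291 mA

With gate tied to drain, V_GS = V_DS ≥ V_GS − V_TN, so the device is in saturation.
KCL at the drain: ½ k_n (V_GS − V_TN)² = (V_DD − V_GS)/R.
Let x = V_GS − 0.473. Then 70.8 x² + x − 12.43 = 0, giving x = 0.412 V (positive root), so V_GS = 0.885 V.
I_D = (V_DD − V_GS)/R = (12.9 − 0.885) / 41.3 = 0.291 mA.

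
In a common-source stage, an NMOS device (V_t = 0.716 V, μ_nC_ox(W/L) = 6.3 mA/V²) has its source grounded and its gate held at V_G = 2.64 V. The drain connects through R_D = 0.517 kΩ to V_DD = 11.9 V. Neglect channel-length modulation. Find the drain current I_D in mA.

I_D = 11.7 mA

V_GS = V_G = 2.64 V, so V_ov = 2.64 − 0.716 = 1.92 V.
Assume saturation: I_D = ½ k_n V_ov² = 0.5 × 6.3 × 1.92² = 11.7 mA, giving V_DS = V_DD − I_D R_D = 11.9 − 11.7 × 0.517 = 5.87 V.
V_DS = 5.87 V ≥ V_ov = 1.92 V, confirming saturation.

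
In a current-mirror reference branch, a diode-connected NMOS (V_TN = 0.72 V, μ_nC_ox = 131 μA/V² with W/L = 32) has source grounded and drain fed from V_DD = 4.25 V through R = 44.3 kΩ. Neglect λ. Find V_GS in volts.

With gate tied to drain, V_GS = V_DS ≥ V_GS − V_TN, so the device is in saturation.
k_n = μ_nC_ox · (W/L) = 4.192 mA/V².
KCL at the drain: ½ k_n (V_GS − V_TN)² = (V_DD − V_GS)/R.
Let x = V_GS − 0.72. Then 92.9 x² + x − 3.53 = 0, giving x = 0.19 V (positive root), so V_GS = 0.91 V.
I_D = (V_DD − V_GS)/R = (4.25 − 0.91) / 44.3 = 0.0754 mA.

V_GS = 0.910 V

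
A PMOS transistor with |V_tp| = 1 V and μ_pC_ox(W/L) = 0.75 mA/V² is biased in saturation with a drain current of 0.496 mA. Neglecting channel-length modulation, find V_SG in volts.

In saturation I_D = ½ k_p (V_SG − |V_tp|)², so V_SG − |V_tp| = √(2 I_D / k_p) = √(2 × 0.496 / 0.75) = 1.15 V.
V_SG = 1 + 1.15 = 2.15 V.

V_SG = 2.15 V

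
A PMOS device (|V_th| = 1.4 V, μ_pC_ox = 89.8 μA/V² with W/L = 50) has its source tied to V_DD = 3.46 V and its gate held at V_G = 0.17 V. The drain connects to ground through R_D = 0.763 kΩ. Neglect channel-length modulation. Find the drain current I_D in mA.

I_D = 3.84 mA

V_SG = V_DD − V_G = 3.46 − 0.17 = 3.29 V, so V_ov = 3.29 − 1.4 = 1.89 V.
k_p = μ_pC_ox · (W/L) = 4.49 mA/V².
Assume saturation: I_D = ½ k_p V_ov² = 0.5 × 4.49 × 1.89² = 8.02 mA, giving V_SD = V_DD − I_D R_D = 3.46 − 8.02 × 0.763 = -2.66 V.
But -2.66 V < V_ov = 1.89 V, so the device is actually in triode.
In triode I_D = k_p[V_ov V_SD − ½ V_SD²] and I_D = (V_DD − V_SD)/R_D. Equating: 1.71 V_SD² − 7.475 V_SD + 3.46 = 0, giving V_SD = 0.526 V (the root below V_ov).
I_D = (3.46 − 0.526) / 0.763 = 3.84 mA.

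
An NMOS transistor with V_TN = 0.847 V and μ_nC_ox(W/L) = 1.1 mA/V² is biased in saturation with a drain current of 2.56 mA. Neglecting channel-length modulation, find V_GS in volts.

V_GS = 3.00 V

In saturation I_D = ½ k_n (V_GS − V_TN)², so V_GS − V_TN = √(2 I_D / k_n) = √(2 × 2.56 / 1.1) = 2.16 V.
V_GS = 0.847 + 2.16 = 3 V.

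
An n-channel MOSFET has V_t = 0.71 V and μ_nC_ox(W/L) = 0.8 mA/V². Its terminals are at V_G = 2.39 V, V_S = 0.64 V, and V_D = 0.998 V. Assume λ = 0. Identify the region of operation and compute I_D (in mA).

Triode; I_D = 0.247 mA

V_GS = V_G − V_S = 2.39 − 0.64 = 1.75 V; V_DS = V_D − V_S = 0.998 − 0.64 = 0.358 V.
V_ov = V_GS − V_t = 1.75 − 0.71 = 1.04 V.
Since V_DS = 0.358 V < V_ov = 1.04 V, the device is in the triode region.
I_D = k_n [V_ov · V_DS − ½ V_DS²] = 0.8 × [1.04 × 0.358 − 0.5 × 0.358²] = 0.247 mA.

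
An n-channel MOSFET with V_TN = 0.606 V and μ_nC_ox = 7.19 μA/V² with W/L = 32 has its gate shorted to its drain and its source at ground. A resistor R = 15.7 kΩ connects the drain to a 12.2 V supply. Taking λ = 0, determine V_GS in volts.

V_GS = 2.88 V

With gate tied to drain, V_GS = V_DS ≥ V_GS − V_TN, so the device is in saturation.
k_n = μ_nC_ox · (W/L) = 0.2301 mA/V².
KCL at the drain: ½ k_n (V_GS − V_TN)² = (V_DD − V_GS)/R.
Let x = V_GS − 0.606. Then 1.81 x² + x − 11.59 = 0, giving x = 2.27 V (positive root), so V_GS = 2.88 V.
I_D = (V_DD − V_GS)/R = (12.2 − 2.88) / 15.7 = 0.594 mA.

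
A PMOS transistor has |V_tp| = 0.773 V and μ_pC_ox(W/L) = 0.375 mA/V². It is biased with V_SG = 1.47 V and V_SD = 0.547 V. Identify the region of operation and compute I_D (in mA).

Triode; I_D = 0.0869 mA

V_ov = V_SG − |V_tp| = 1.47 − 0.773 = 0.697 V.
Since V_SD = 0.547 V < V_ov = 0.697 V, the device is in the triode region.
I_D = k_p [V_ov · V_SD − ½ V_SD²] = 0.375 × [0.697 × 0.547 − 0.5 × 0.547²] = 0.0869 mA.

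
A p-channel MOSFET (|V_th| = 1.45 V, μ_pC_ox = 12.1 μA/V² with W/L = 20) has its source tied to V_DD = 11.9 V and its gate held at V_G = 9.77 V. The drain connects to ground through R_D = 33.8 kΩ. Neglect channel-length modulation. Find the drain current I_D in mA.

V_SG = V_DD − V_G = 11.9 − 9.77 = 2.13 V, so V_ov = 2.13 − 1.45 = 0.68 V.
k_p = μ_pC_ox · (W/L) = 0.242 mA/V².
Assume saturation: I_D = ½ k_p V_ov² = 0.5 × 0.242 × 0.68² = 0.056 mA, giving V_SD = V_DD − I_D R_D = 11.9 − 0.056 × 33.8 = 10 V.
V_SD = 10 V ≥ V_ov = 0.68 V, confirming saturation.

I_D = 0.0560 mA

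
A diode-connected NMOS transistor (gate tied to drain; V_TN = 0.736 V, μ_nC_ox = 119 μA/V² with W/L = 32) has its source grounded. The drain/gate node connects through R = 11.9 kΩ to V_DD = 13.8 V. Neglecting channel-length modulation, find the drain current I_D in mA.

With gate tied to drain, V_GS = V_DS ≥ V_GS − V_TN, so the device is in saturation.
k_n = μ_nC_ox · (W/L) = 3.808 mA/V².
KCL at the drain: ½ k_n (V_GS − V_TN)² = (V_DD − V_GS)/R.
Let x = V_GS − 0.736. Then 22.7 x² + x − 13.06 = 0, giving x = 0.738 V (positive root), so V_GS = 1.47 V.
I_D = (V_DD − V_GS)/R = (13.8 − 1.47) / 11.9 = 1.04 mA.

I_D = 1.04 mA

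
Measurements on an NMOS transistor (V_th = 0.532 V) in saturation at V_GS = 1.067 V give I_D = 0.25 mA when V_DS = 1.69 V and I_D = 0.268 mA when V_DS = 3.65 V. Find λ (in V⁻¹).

λ = 0.0392 V⁻¹

With V_GS fixed, I_D ∝ (1 + λ V_DS) in saturation, so I_D2/I_D1 = (1 + λ V_DS2)/(1 + λ V_DS1).
0.268/0.25 = 1.072 = (1 + 3.65 λ)/(1 + 1.69 λ).
Solving: λ (I_D1 V_DS2 − I_D2 V_DS1) = I_D2 − I_D1, so λ = (0.268 − 0.25) / (0.25 × 3.65 − 0.268 × 1.69) = 0.018 / 0.46 = 0.0392 V⁻¹.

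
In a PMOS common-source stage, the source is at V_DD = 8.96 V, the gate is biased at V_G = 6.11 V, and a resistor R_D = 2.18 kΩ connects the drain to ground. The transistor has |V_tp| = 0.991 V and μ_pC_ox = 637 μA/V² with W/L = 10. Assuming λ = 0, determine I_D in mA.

I_D = 3.94 mA

V_SG = V_DD − V_G = 8.96 − 6.11 = 2.85 V, so V_ov = 2.85 − 0.991 = 1.86 V.
k_p = μ_pC_ox · (W/L) = 6.37 mA/V².
Assume saturation: I_D = ½ k_p V_ov² = 0.5 × 6.37 × 1.86² = 11 mA, giving V_SD = V_DD − I_D R_D = 8.96 − 11 × 2.18 = -15 V.
But -15 V < V_ov = 1.86 V, so the device is actually in triode.
In triode I_D = k_p[V_ov V_SD − ½ V_SD²] and I_D = (V_DD − V_SD)/R_D. Equating: 6.94 V_SD² − 26.82 V_SD + 8.96 = 0, giving V_SD = 0.369 V (the root below V_ov).
I_D = (8.96 − 0.369) / 2.18 = 3.94 mA.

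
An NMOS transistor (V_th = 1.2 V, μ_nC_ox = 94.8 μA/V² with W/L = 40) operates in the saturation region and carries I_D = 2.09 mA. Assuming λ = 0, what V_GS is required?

k_n = μ_nC_ox · (W/L) = 3.792 mA/V².
In saturation I_D = ½ k_n (V_GS − V_th)², so V_GS − V_th = √(2 I_D / k_n) = √(2 × 2.09 / 3.792) = 1.05 V.
V_GS = 1.2 + 1.05 = 2.25 V.

V_GS = 2.25 V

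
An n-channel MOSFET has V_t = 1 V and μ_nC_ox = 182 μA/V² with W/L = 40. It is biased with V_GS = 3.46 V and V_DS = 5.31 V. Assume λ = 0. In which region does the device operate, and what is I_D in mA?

k_n = μ_nC_ox · (W/L) = 7.28 mA/V².
V_ov = V_GS − V_t = 3.46 − 1 = 2.46 V.
Since V_DS = 5.31 V ≥ V_ov = 2.46 V, the device is in saturation.
I_D = ½ k_n V_ov² = 0.5 × 7.28 × 2.46² = 22 mA.

Saturation; I_D = 22.0 mA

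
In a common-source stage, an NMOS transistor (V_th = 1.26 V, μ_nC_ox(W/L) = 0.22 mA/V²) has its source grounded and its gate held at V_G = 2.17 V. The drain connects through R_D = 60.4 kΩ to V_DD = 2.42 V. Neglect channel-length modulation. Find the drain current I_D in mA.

V_GS = V_G = 2.17 V, so V_ov = 2.17 − 1.26 = 0.91 V.
Assume saturation: I_D = ½ k_n V_ov² = 0.5 × 0.22 × 0.91² = 0.0911 mA, giving V_DS = V_DD − I_D R_D = 2.42 − 0.0911 × 60.4 = -3.08 V.
But -3.08 V < V_ov = 0.91 V, so the device is actually in triode.
In triode I_D = k_n[V_ov V_DS − ½ V_DS²] and I_D = (V_DD − V_DS)/R_D. Equating: 6.64 V_DS² − 13.09 V_DS + 2.42 = 0, giving V_DS = 0.206 V (the root below V_ov).
I_D = (2.42 − 0.206) / 60.4 = 0.0366 mA.

I_D = 0.0366 mA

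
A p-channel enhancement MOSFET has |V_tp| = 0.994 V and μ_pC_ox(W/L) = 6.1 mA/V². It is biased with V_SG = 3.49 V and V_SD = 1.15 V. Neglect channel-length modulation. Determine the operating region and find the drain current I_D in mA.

V_ov = V_SG − |V_tp| = 3.49 − 0.994 = 2.5 V.
Since V_SD = 1.15 V < V_ov = 2.5 V, the device is in the triode region.
I_D = k_p [V_ov · V_SD − ½ V_SD²] = 6.1 × [2.5 × 1.15 − 0.5 × 1.15²] = 13.5 mA.

Triode; I_D = 13.5 mA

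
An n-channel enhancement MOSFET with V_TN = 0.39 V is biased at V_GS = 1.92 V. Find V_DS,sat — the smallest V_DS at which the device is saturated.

V_DS,sat = 1.53 V

The boundary between triode and saturation is V_DS = V_GS − V_TN = V_ov.
V_ov = 1.92 − 0.39 = 1.53 V.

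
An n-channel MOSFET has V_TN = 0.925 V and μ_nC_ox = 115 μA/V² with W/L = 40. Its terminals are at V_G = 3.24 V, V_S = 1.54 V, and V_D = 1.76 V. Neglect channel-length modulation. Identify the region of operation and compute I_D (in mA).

Triode; I_D = 0.673 mA

V_GS = V_G − V_S = 3.24 − 1.54 = 1.7 V; V_DS = V_D − V_S = 1.76 − 1.54 = 0.22 V.
k_n = μ_nC_ox · (W/L) = 4.6 mA/V².
V_ov = V_GS − V_TN = 1.7 − 0.925 = 0.775 V.
Since V_DS = 0.22 V < V_ov = 0.775 V, the device is in the triode region.
I_D = k_n [V_ov · V_DS − ½ V_DS²] = 4.6 × [0.775 × 0.22 − 0.5 × 0.22²] = 0.673 mA.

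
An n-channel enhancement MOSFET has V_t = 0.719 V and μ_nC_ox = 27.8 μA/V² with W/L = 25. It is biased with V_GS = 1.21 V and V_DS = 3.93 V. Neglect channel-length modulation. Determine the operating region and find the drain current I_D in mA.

k_n = μ_nC_ox · (W/L) = 0.695 mA/V².
V_ov = V_GS − V_t = 1.21 − 0.719 = 0.491 V.
Since V_DS = 3.93 V ≥ V_ov = 0.491 V, the device is in saturation.
I_D = ½ k_n V_ov² = 0.5 × 0.695 × 0.491² = 0.0838 mA.

Saturation; I_D = 0.0838 mA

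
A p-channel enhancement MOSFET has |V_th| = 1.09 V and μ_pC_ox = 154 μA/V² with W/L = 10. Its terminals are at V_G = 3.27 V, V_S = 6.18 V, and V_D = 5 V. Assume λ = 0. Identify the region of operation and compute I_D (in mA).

V_SG = V_S − V_G = 6.18 − 3.27 = 2.91 V; V_SD = V_S − V_D = 6.18 − 5 = 1.18 V.
k_p = μ_pC_ox · (W/L) = 1.54 mA/V².
V_ov = V_SG − |V_th| = 2.91 − 1.09 = 1.82 V.
Since V_SD = 1.18 V < V_ov = 1.82 V, the device is in the triode region.
I_D = k_p [V_ov · V_SD − ½ V_SD²] = 1.54 × [1.82 × 1.18 − 0.5 × 1.18²] = 2.24 mA.

Triode; I_D = 2.24 mA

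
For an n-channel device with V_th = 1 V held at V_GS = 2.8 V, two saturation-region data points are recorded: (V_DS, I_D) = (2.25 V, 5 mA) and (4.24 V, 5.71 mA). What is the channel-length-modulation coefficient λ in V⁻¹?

With V_GS fixed, I_D ∝ (1 + λ V_DS) in saturation, so I_D2/I_D1 = (1 + λ V_DS2)/(1 + λ V_DS1).
5.71/5 = 1.142 = (1 + 4.24 λ)/(1 + 2.25 λ).
Solving: λ (I_D1 V_DS2 − I_D2 V_DS1) = I_D2 − I_D1, so λ = (5.71 − 5) / (5 × 4.24 − 5.71 × 2.25) = 0.71 / 8.35 = 0.085 V⁻¹.

λ = 0.0850 V⁻¹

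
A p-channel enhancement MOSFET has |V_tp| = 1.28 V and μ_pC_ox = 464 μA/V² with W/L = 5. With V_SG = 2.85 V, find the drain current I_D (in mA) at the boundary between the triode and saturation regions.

At the boundary V_SD = V_ov = V_SG − |V_tp| = 2.85 − 1.28 = 1.57 V.
k_p = μ_pC_ox · (W/L) = 2.32 mA/V².
I_D = ½ k_p V_ov² = 0.5 × 2.32 × 1.57² = 2.86 mA.

I_D = 2.86 mA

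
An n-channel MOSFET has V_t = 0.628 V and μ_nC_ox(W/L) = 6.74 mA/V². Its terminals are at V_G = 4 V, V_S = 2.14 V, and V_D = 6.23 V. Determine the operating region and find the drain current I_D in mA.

V_GS = V_G − V_S = 4 − 2.14 = 1.86 V; V_DS = V_D − V_S = 6.23 − 2.14 = 4.09 V.
V_ov = V_GS − V_t = 1.86 − 0.628 = 1.23 V.
Since V_DS = 4.09 V ≥ V_ov = 1.23 V, the device is in saturation.
I_D = ½ k_n V_ov² = 0.5 × 6.74 × 1.23² = 5.12 mA.

Saturation; I_D = 5.12 mA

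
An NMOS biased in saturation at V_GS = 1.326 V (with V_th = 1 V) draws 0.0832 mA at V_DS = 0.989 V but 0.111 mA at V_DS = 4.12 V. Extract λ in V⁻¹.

λ = 0.119 V⁻¹

With V_GS fixed, I_D ∝ (1 + λ V_DS) in saturation, so I_D2/I_D1 = (1 + λ V_DS2)/(1 + λ V_DS1).
0.111/0.0832 = 1.334 = (1 + 4.12 λ)/(1 + 0.989 λ).
Solving: λ (I_D1 V_DS2 − I_D2 V_DS1) = I_D2 − I_D1, so λ = (0.111 − 0.0832) / (0.0832 × 4.12 − 0.111 × 0.989) = 0.0278 / 0.233 = 0.119 V⁻¹.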